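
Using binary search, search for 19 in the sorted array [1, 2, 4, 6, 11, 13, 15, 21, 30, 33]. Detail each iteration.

Binary search for 19 in [1, 2, 4, 6, 11, 13, 15, 21, 30, 33]:

lo=0, hi=9, mid=4, arr[mid]=11 -> 11 < 19, search right half
lo=5, hi=9, mid=7, arr[mid]=21 -> 21 > 19, search left half
lo=5, hi=6, mid=5, arr[mid]=13 -> 13 < 19, search right half
lo=6, hi=6, mid=6, arr[mid]=15 -> 15 < 19, search right half
lo=7 > hi=6, target 19 not found

Binary search determines that 19 is not in the array after 4 comparisons. The search space was exhausted without finding the target.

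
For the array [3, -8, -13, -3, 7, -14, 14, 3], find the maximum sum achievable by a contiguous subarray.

Using Kadane's algorithm on [3, -8, -13, -3, 7, -14, 14, 3]:

Scanning through the array:
Position 1 (value -8): max_ending_here = -5, max_so_far = 3
Position 2 (value -13): max_ending_here = -13, max_so_far = 3
Position 3 (value -3): max_ending_here = -3, max_so_far = 3
Position 4 (value 7): max_ending_here = 7, max_so_far = 7
Position 5 (value -14): max_ending_here = -7, max_so_far = 7
Position 6 (value 14): max_ending_here = 14, max_so_far = 14
Position 7 (value 3): max_ending_here = 17, max_so_far = 17

Maximum subarray: [14, 3]
Maximum sum: 17

The maximum subarray is [14, 3] with sum 17. This subarray runs from index 6 to index 7.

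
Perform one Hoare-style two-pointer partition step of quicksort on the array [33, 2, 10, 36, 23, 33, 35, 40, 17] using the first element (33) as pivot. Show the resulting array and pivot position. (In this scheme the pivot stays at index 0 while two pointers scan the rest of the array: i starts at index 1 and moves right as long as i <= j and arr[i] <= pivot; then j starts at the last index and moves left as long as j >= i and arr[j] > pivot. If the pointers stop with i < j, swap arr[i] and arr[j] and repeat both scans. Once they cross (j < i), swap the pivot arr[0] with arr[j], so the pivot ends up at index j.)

Hoare-style two-pointer partition with pivot = 33:

Initial array: [33, 2, 10, 36, 23, 33, 35, 40, 17]

Pointers start at i = 1, j = 8.
i stops at index 3 (arr[3]=36 > 33), j stops at index 8 (arr[8]=17 <= 33): swap arr[3] and arr[8], array becomes [33, 2, 10, 17, 23, 33, 35, 40, 36]
i ends at 6, j ends at 5: the pointers have crossed (j < i), so scanning stops.

Swap pivot arr[0] with arr[5] to place pivot at position 5: [33, 2, 10, 17, 23, 33, 35, 40, 36]
Pivot position: 5

After partitioning with pivot 33, the array becomes [33, 2, 10, 17, 23, 33, 35, 40, 36]. The pivot is placed at index 5. All elements to the left of the pivot are <= 33, and all elements to the right are > 33.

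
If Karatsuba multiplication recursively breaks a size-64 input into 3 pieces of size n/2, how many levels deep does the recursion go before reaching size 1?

For divide and conquer with division factor 2:

Problem sizes at each level:
Level 0: 64
Level 1: 32
Level 2: 16
Level 3: 8
Level 4: 4
Level 5: 2
Level 6: 1

The root is level 0 and the size-1 base case is level 6 (the tree spans levels 0 through 6, i.e. 7 levels counting the root), so the depth is the number of divisions: log_2(64) = 6

The recursion tree depth is log_2(64) = 6. At each level, the problem size is divided by 2, so it takes 6 divisions to reduce to a base case of size 1. The algorithm makes 3 recursive calls at each level.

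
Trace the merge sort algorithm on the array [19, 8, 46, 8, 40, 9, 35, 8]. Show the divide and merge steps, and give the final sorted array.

Merge sort trace:

Split: [19, 8, 46, 8, 40, 9, 35, 8] -> [19, 8, 46, 8] and [40, 9, 35, 8]
  Split: [19, 8, 46, 8] -> [19, 8] and [46, 8]
    Split: [19, 8] -> [19] and [8]
    Merge: [19] + [8] -> [8, 19]
    Split: [46, 8] -> [46] and [8]
    Merge: [46] + [8] -> [8, 46]
  Merge: [8, 19] + [8, 46] -> [8, 8, 19, 46]
  Split: [40, 9, 35, 8] -> [40, 9] and [35, 8]
    Split: [40, 9] -> [40] and [9]
    Merge: [40] + [9] -> [9, 40]
    Split: [35, 8] -> [35] and [8]
    Merge: [35] + [8] -> [8, 35]
  Merge: [9, 40] + [8, 35] -> [8, 9, 35, 40]
Merge: [8, 8, 19, 46] + [8, 9, 35, 40] -> [8, 8, 8, 9, 19, 35, 40, 46]

Final sorted array: [8, 8, 8, 9, 19, 35, 40, 46]

The merge sort proceeds by recursively splitting the array and merging sorted halves.
After all merges, the sorted array is [8, 8, 8, 9, 19, 35, 40, 46].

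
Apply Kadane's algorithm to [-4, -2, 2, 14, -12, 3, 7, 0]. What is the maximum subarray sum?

Using Kadane's algorithm on [-4, -2, 2, 14, -12, 3, 7, 0]:

Scanning through the array:
Position 1 (value -2): max_ending_here = -2, max_so_far = -2
Position 2 (value 2): max_ending_here = 2, max_so_far = 2
Position 3 (value 14): max_ending_here = 16, max_so_far = 16
Position 4 (value -12): max_ending_here = 4, max_so_far = 16
Position 5 (value 3): max_ending_here = 7, max_so_far = 16
Position 6 (value 7): max_ending_here = 14, max_so_far = 16
Position 7 (value 0): max_ending_here = 14, max_so_far = 16

Maximum subarray: [2, 14]
Maximum sum: 16

The maximum subarray is [2, 14] with sum 16. This subarray runs from index 2 to index 3.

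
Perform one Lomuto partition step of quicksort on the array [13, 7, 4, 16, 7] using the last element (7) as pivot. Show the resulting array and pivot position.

Lomuto partition with pivot = 7:

Initial array: [13, 7, 4, 16, 7]

arr[0]=13 > 7: no swap
arr[1]=7 <= 7: swap with position 0, array becomes [7, 13, 4, 16, 7]
arr[2]=4 <= 7: swap with position 1, array becomes [7, 4, 13, 16, 7]
arr[3]=16 > 7: no swap

Place pivot at position 2: [7, 4, 7, 16, 13]
Pivot position: 2

After partitioning with pivot 7, the array becomes [7, 4, 7, 16, 13]. The pivot is placed at index 2. All elements to the left of the pivot are <= 7, and all elements to the right are > 7.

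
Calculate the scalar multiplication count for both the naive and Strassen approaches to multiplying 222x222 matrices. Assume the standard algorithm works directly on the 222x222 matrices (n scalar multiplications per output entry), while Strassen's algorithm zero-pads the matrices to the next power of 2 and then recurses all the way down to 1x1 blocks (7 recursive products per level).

Matrix multiplication for 222x222 matrices:

Strassen's algorithm requires power-of-2 dimensions. Pad 222x222 to 256x256 (next power of 2).

Standard algorithm: 222^3 = 10941048 multiplications
Strassen's algorithm: 7^(log2(256)) = 7^8 = 5764801 multiplications
Savings: 10941048 - 5764801 = 5176247 multiplications

Standard: 10941048 multiplications (222^3). Strassen: 5764801 multiplications (7^8, after padding to 256x256). Strassen reduces 8 recursive multiplications to 7 at each level.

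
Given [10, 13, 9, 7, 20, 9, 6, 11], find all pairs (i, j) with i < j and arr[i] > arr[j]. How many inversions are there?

Finding inversions in [10, 13, 9, 7, 20, 9, 6, 11]:

(0, 2): arr[0]=10 > arr[2]=9
(0, 3): arr[0]=10 > arr[3]=7
(0, 5): arr[0]=10 > arr[5]=9
(0, 6): arr[0]=10 > arr[6]=6
(1, 2): arr[1]=13 > arr[2]=9
(1, 3): arr[1]=13 > arr[3]=7
(1, 5): arr[1]=13 > arr[5]=9
(1, 6): arr[1]=13 > arr[6]=6
(1, 7): arr[1]=13 > arr[7]=11
(2, 3): arr[2]=9 > arr[3]=7
(2, 6): arr[2]=9 > arr[6]=6
(3, 6): arr[3]=7 > arr[6]=6
(4, 5): arr[4]=20 > arr[5]=9
(4, 6): arr[4]=20 > arr[6]=6
(4, 7): arr[4]=20 > arr[7]=11
(5, 6): arr[5]=9 > arr[6]=6

Total inversions: 16

The array has 16 inversion(s): (0,2), (0,3), (0,5), (0,6), (1,2), (1,3), (1,5), (1,6), (1,7), (2,3), (2,6), (3,6), (4,5), (4,6), (4,7), (5,6). Each pair (i,j) satisfies i < j and arr[i] > arr[j].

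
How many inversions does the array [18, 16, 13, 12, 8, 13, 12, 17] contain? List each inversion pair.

Finding inversions in [18, 16, 13, 12, 8, 13, 12, 17]:

(0, 1): arr[0]=18 > arr[1]=16
(0, 2): arr[0]=18 > arr[2]=13
(0, 3): arr[0]=18 > arr[3]=12
(0, 4): arr[0]=18 > arr[4]=8
(0, 5): arr[0]=18 > arr[5]=13
(0, 6): arr[0]=18 > arr[6]=12
(0, 7): arr[0]=18 > arr[7]=17
(1, 2): arr[1]=16 > arr[2]=13
(1, 3): arr[1]=16 > arr[3]=12
(1, 4): arr[1]=16 > arr[4]=8
(1, 5): arr[1]=16 > arr[5]=13
(1, 6): arr[1]=16 > arr[6]=12
(2, 3): arr[2]=13 > arr[3]=12
(2, 4): arr[2]=13 > arr[4]=8
(2, 6): arr[2]=13 > arr[6]=12
(3, 4): arr[3]=12 > arr[4]=8
(5, 6): arr[5]=13 > arr[6]=12

Total inversions: 17

The array has 17 inversion(s): (0,1), (0,2), (0,3), (0,4), (0,5), (0,6), (0,7), (1,2), (1,3), (1,4), (1,5), (1,6), (2,3), (2,4), (2,6), (3,4), (5,6). Each pair (i,j) satisfies i < j and arr[i] > arr[j].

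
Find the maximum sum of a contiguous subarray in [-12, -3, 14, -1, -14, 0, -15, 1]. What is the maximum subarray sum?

Using Kadane's algorithm on [-12, -3, 14, -1, -14, 0, -15, 1]:

Scanning through the array:
Position 1 (value -3): max_ending_here = -3, max_so_far = -3
Position 2 (value 14): max_ending_here = 14, max_so_far = 14
Position 3 (value -1): max_ending_here = 13, max_so_far = 14
Position 4 (value -14): max_ending_here = -1, max_so_far = 14
Position 5 (value 0): max_ending_here = 0, max_so_far = 14
Position 6 (value -15): max_ending_here = -15, max_so_far = 14
Position 7 (value 1): max_ending_here = 1, max_so_far = 14

Maximum subarray: [14]
Maximum sum: 14

The maximum subarray is [14] with sum 14. This subarray runs from index 2 to index 2.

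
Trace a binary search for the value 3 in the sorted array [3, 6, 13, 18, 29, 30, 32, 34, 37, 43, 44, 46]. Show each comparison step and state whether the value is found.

Binary search for 3 in [3, 6, 13, 18, 29, 30, 32, 34, 37, 43, 44, 46]:

lo=0, hi=11, mid=5, arr[mid]=30 -> 30 > 3, search left half
lo=0, hi=4, mid=2, arr[mid]=13 -> 13 > 3, search left half
lo=0, hi=1, mid=0, arr[mid]=3 -> Found target at index 0!

Binary search finds 3 at index 0 after 3 comparisons. The search repeatedly halves the search space by comparing with the middle element.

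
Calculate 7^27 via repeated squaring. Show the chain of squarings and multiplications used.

Computing 7^27 by squaring (build up from 7^1; each line after the first costs one multiplication):

7^1 = 7
7^2 = (7^1)^2 = 7^2 = 49
7^3 = 7 * 7^2 = 7 * 49 = 343
7^6 = (7^3)^2 = 343^2 = 117649
7^12 = (7^6)^2 = 117649^2 = 13841287201
7^13 = 7 * 7^12 = 7 * 13841287201 = 96889010407
7^26 = (7^13)^2 = 96889010407^2 = 9387480337647754305649
7^27 = 7 * 7^26 = 7 * 9387480337647754305649 = 65712362363534280139543

Result: 65712362363534280139543
Multiplications needed: 7 (7 lines after 7^1)

7^27 = 65712362363534280139543. Using exponentiation by squaring, this requires 7 multiplications. The key idea: if the exponent is even, square the half-power; if odd, multiply by the base once.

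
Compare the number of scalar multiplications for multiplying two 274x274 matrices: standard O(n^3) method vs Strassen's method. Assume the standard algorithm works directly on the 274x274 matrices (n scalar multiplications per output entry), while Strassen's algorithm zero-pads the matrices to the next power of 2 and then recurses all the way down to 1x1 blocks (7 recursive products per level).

Matrix multiplication for 274x274 matrices:

Strassen's algorithm requires power-of-2 dimensions. Pad 274x274 to 512x512 (next power of 2).

Standard algorithm: 274^3 = 20570824 multiplications
Strassen's algorithm: 7^(log2(512)) = 7^9 = 40353607 multiplications
Difference: 20570824 - 40353607 = -19782783 (Strassen uses MORE here due to padding overhead — for small or just-over-power-of-2 n, padding can outweigh the per-level savings)

Standard: 20570824 multiplications (274^3). Strassen: 40353607 multiplications (7^9, after padding to 512x512). Strassen reduces 8 recursive multiplications to 7 at each level.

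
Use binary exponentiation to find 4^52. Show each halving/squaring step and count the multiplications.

Computing 4^52 by squaring (build up from 4^1; each line after the first costs one multiplication):

4^1 = 4
4^2 = (4^1)^2 = 4^2 = 16
4^3 = 4 * 4^2 = 4 * 16 = 64
4^6 = (4^3)^2 = 64^2 = 4096
4^12 = (4^6)^2 = 4096^2 = 16777216
4^13 = 4 * 4^12 = 4 * 16777216 = 67108864
4^26 = (4^13)^2 = 67108864^2 = 4503599627370496
4^52 = (4^26)^2 = 4503599627370496^2 = 20282409603651670423947251286016

Result: 20282409603651670423947251286016
Multiplications needed: 7 (7 lines after 4^1)

4^52 = 20282409603651670423947251286016. Using exponentiation by squaring, this requires 7 multiplications. The key idea: if the exponent is even, square the half-power; if odd, multiply by the base once.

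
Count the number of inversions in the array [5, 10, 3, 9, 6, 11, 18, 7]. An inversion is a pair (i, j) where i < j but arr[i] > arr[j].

Finding inversions in [5, 10, 3, 9, 6, 11, 18, 7]:

(0, 2): arr[0]=5 > arr[2]=3
(1, 2): arr[1]=10 > arr[2]=3
(1, 3): arr[1]=10 > arr[3]=9
(1, 4): arr[1]=10 > arr[4]=6
(1, 7): arr[1]=10 > arr[7]=7
(3, 4): arr[3]=9 > arr[4]=6
(3, 7): arr[3]=9 > arr[7]=7
(5, 7): arr[5]=11 > arr[7]=7
(6, 7): arr[6]=18 > arr[7]=7

Total inversions: 9

The array has 9 inversion(s): (0,2), (1,2), (1,3), (1,4), (1,7), (3,4), (3,7), (5,7), (6,7). Each pair (i,j) satisfies i < j and arr[i] > arr[j].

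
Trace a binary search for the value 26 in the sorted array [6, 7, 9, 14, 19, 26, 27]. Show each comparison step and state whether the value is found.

Binary search for 26 in [6, 7, 9, 14, 19, 26, 27]:

lo=0, hi=6, mid=3, arr[mid]=14 -> 14 < 26, search right half
lo=4, hi=6, mid=5, arr[mid]=26 -> Found target at index 5!

Binary search finds 26 at index 5 after 2 comparisons. The search repeatedly halves the search space by comparing with the middle element.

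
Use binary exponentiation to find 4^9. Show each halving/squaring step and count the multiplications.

Computing 4^9 by squaring (build up from 4^1; each line after the first costs one multiplication):

4^1 = 4
4^2 = (4^1)^2 = 4^2 = 16
4^4 = (4^2)^2 = 16^2 = 256
4^8 = (4^4)^2 = 256^2 = 65536
4^9 = 4 * 4^8 = 4 * 65536 = 262144

Result: 262144
Multiplications needed: 4 (4 lines after 4^1)

4^9 = 262144. Using exponentiation by squaring, this requires 4 multiplications. The key idea: if the exponent is even, square the half-power; if odd, multiply by the base once.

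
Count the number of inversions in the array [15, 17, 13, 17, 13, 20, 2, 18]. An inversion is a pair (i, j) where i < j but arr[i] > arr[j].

Finding inversions in [15, 17, 13, 17, 13, 20, 2, 18]:

(0, 2): arr[0]=15 > arr[2]=13
(0, 4): arr[0]=15 > arr[4]=13
(0, 6): arr[0]=15 > arr[6]=2
(1, 2): arr[1]=17 > arr[2]=13
(1, 4): arr[1]=17 > arr[4]=13
(1, 6): arr[1]=17 > arr[6]=2
(2, 6): arr[2]=13 > arr[6]=2
(3, 4): arr[3]=17 > arr[4]=13
(3, 6): arr[3]=17 > arr[6]=2
(4, 6): arr[4]=13 > arr[6]=2
(5, 6): arr[5]=20 > arr[6]=2
(5, 7): arr[5]=20 > arr[7]=18

Total inversions: 12

The array has 12 inversion(s): (0,2), (0,4), (0,6), (1,2), (1,4), (1,6), (2,6), (3,4), (3,6), (4,6), (5,6), (5,7). Each pair (i,j) satisfies i < j and arr[i] > arr[j].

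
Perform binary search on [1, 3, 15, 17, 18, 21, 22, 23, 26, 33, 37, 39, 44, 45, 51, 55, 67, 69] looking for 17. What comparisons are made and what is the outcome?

Binary search for 17 in [1, 3, 15, 17, 18, 21, 22, 23, 26, 33, 37, 39, 44, 45, 51, 55, 67, 69]:

lo=0, hi=17, mid=8, arr[mid]=26 -> 26 > 17, search left half
lo=0, hi=7, mid=3, arr[mid]=17 -> Found target at index 3!

Binary search finds 17 at index 3 after 2 comparisons. The search repeatedly halves the search space by comparing with the middle element.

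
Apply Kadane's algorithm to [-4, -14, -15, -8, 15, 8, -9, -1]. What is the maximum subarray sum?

Using Kadane's algorithm on [-4, -14, -15, -8, 15, 8, -9, -1]:

Scanning through the array:
Position 1 (value -14): max_ending_here = -14, max_so_far = -4
Position 2 (value -15): max_ending_here = -15, max_so_far = -4
Position 3 (value -8): max_ending_here = -8, max_so_far = -4
Position 4 (value 15): max_ending_here = 15, max_so_far = 15
Position 5 (value 8): max_ending_here = 23, max_so_far = 23
Position 6 (value -9): max_ending_here = 14, max_so_far = 23
Position 7 (value -1): max_ending_here = 13, max_so_far = 23

Maximum subarray: [15, 8]
Maximum sum: 23

The maximum subarray is [15, 8] with sum 23. This subarray runs from index 4 to index 5.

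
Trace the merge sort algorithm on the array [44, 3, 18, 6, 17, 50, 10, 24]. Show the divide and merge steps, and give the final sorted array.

Merge sort trace:

Split: [44, 3, 18, 6, 17, 50, 10, 24] -> [44, 3, 18, 6] and [17, 50, 10, 24]
  Split: [44, 3, 18, 6] -> [44, 3] and [18, 6]
    Split: [44, 3] -> [44] and [3]
    Merge: [44] + [3] -> [3, 44]
    Split: [18, 6] -> [18] and [6]
    Merge: [18] + [6] -> [6, 18]
  Merge: [3, 44] + [6, 18] -> [3, 6, 18, 44]
  Split: [17, 50, 10, 24] -> [17, 50] and [10, 24]
    Split: [17, 50] -> [17] and [50]
    Merge: [17] + [50] -> [17, 50]
    Split: [10, 24] -> [10] and [24]
    Merge: [10] + [24] -> [10, 24]
  Merge: [17, 50] + [10, 24] -> [10, 17, 24, 50]
Merge: [3, 6, 18, 44] + [10, 17, 24, 50] -> [3, 6, 10, 17, 18, 24, 44, 50]

Final sorted array: [3, 6, 10, 17, 18, 24, 44, 50]

The merge sort proceeds by recursively splitting the array and merging sorted halves.
After all merges, the sorted array is [3, 6, 10, 17, 18, 24, 44, 50].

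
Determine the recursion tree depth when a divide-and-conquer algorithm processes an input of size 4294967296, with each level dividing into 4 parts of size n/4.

For divide and conquer with division factor 4:

Problem sizes at each level:
Level 0: 4294967296
Level 1: 1073741824
Level 2: 268435456
Level 3: 67108864
Level 4: 16777216
Level 5: 4194304
Level 6: 1048576
Level 7: 262144
Level 8: 65536
Level 9: 16384
Level 10: 4096
Level 11: 1024
Level 12: 256
Level 13: 64
Level 14: 16
Level 15: 4
Level 16: 1

The root is level 0 and the size-1 base case is level 16 (the tree spans levels 0 through 16, i.e. 17 levels counting the root), so the depth is the number of divisions: log_4(4294967296) = 16

The recursion tree depth is log_4(4294967296) = 16. At each level, the problem size is divided by 4, so it takes 16 divisions to reduce to a base case of size 1. The algorithm makes 4 recursive calls at each level.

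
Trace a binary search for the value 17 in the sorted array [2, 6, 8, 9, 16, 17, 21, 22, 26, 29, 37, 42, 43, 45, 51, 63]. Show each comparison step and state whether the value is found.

Binary search for 17 in [2, 6, 8, 9, 16, 17, 21, 22, 26, 29, 37, 42, 43, 45, 51, 63]:

lo=0, hi=15, mid=7, arr[mid]=22 -> 22 > 17, search left half
lo=0, hi=6, mid=3, arr[mid]=9 -> 9 < 17, search right half
lo=4, hi=6, mid=5, arr[mid]=17 -> Found target at index 5!

Binary search finds 17 at index 5 after 3 comparisons. The search repeatedly halves the search space by comparing with the middle element.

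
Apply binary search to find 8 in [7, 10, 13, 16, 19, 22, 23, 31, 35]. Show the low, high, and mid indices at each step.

Binary search for 8 in [7, 10, 13, 16, 19, 22, 23, 31, 35]:

lo=0, hi=8, mid=4, arr[mid]=19 -> 19 > 8, search left half
lo=0, hi=3, mid=1, arr[mid]=10 -> 10 > 8, search left half
lo=0, hi=0, mid=0, arr[mid]=7 -> 7 < 8, search right half
lo=1 > hi=0, target 8 not found

Binary search determines that 8 is not in the array after 3 comparisons. The search space was exhausted without finding the target.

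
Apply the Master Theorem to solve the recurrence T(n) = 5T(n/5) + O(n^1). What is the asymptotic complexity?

Master Theorem for T(n) = 5T(n/5) + O(n^1):

a = 5, b = 5, c = 1
log_b(a) = log_5(5) = 1.0000

Case 2: c = 1 = log_5(5) = 1.0000
T(n) = O(n^1 log n) = O(n log n)

For T(n) = 5T(n/5) + O(n^1): log_5(5) = 1.0000. This is Case 2 of the Master Theorem (c = log_b(a), equal work at all levels), giving O(n log n).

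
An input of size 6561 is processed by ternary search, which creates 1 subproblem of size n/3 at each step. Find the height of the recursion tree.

For divide and conquer with division factor 3:

Problem sizes at each level:
Level 0: 6561
Level 1: 2187
Level 2: 729
Level 3: 243
Level 4: 81
Level 5: 27
Level 6: 9
Level 7: 3
Level 8: 1

The root is level 0 and the size-1 base case is level 8 (the tree spans levels 0 through 8, i.e. 9 levels counting the root), so the depth is the number of divisions: log_3(6561) = 8

The recursion tree depth is log_3(6561) = 8. At each level, the problem size is divided by 3, so it takes 8 divisions to reduce to a base case of size 1. The algorithm makes 1 recursive call at each level.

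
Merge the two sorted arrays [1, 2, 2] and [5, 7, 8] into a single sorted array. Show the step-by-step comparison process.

Merging process:

Compare 1 vs 5: take 1 from left. Merged: [1]
Compare 2 vs 5: take 2 from left. Merged: [1, 2]
Compare 2 vs 5: take 2 from left. Merged: [1, 2, 2]
Append remaining from right: [5, 7, 8]. Merged: [1, 2, 2, 5, 7, 8]

Final merged array: [1, 2, 2, 5, 7, 8]
Total comparisons: 3

The merged array is [1, 2, 2, 5, 7, 8], requiring 3 comparisons. The merge step runs in O(n) time where n is the total number of elements.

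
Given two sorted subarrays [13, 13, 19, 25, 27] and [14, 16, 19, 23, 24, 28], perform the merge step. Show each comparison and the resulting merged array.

Merging process:

Compare 13 vs 14: take 13 from left. Merged: [13]
Compare 13 vs 14: take 13 from left. Merged: [13, 13]
Compare 19 vs 14: take 14 from right. Merged: [13, 13, 14]
Compare 19 vs 16: take 16 from right. Merged: [13, 13, 14, 16]
Compare 19 vs 19: take 19 from left. Merged: [13, 13, 14, 16, 19]
Compare 25 vs 19: take 19 from right. Merged: [13, 13, 14, 16, 19, 19]
Compare 25 vs 23: take 23 from right. Merged: [13, 13, 14, 16, 19, 19, 23]
Compare 25 vs 24: take 24 from right. Merged: [13, 13, 14, 16, 19, 19, 23, 24]
Compare 25 vs 28: take 25 from left. Merged: [13, 13, 14, 16, 19, 19, 23, 24, 25]
Compare 27 vs 28: take 27 from left. Merged: [13, 13, 14, 16, 19, 19, 23, 24, 25, 27]
Append remaining from right: [28]. Merged: [13, 13, 14, 16, 19, 19, 23, 24, 25, 27, 28]

Final merged array: [13, 13, 14, 16, 19, 19, 23, 24, 25, 27, 28]
Total comparisons: 10

The merged array is [13, 13, 14, 16, 19, 19, 23, 24, 25, 27, 28], requiring 10 comparisons. The merge step runs in O(n) time where n is the total number of elements.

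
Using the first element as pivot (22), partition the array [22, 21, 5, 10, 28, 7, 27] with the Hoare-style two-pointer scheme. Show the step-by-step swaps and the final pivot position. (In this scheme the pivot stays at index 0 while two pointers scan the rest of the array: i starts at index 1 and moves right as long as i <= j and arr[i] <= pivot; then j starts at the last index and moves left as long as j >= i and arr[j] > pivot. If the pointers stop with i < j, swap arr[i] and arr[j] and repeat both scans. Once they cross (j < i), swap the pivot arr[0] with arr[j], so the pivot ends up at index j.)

Hoare-style two-pointer partition with pivot = 22:

Initial array: [22, 21, 5, 10, 28, 7, 27]

Pointers start at i = 1, j = 6.
i stops at index 4 (arr[4]=28 > 22), j stops at index 5 (arr[5]=7 <= 22): swap arr[4] and arr[5], array becomes [22, 21, 5, 10, 7, 28, 27]
i ends at 5, j ends at 4: the pointers have crossed (j < i), so scanning stops.

Swap pivot arr[0] with arr[4] to place pivot at position 4: [7, 21, 5, 10, 22, 28, 27]
Pivot position: 4

After partitioning with pivot 22, the array becomes [7, 21, 5, 10, 22, 28, 27]. The pivot is placed at index 4. All elements to the left of the pivot are <= 22, and all elements to the right are > 22.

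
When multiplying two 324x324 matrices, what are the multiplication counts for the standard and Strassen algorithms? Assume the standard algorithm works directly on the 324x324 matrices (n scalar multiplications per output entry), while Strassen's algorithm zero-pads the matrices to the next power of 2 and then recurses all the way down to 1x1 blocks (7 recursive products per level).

Matrix multiplication for 324x324 matrices:

Strassen's algorithm requires power-of-2 dimensions. Pad 324x324 to 512x512 (next power of 2).

Standard algorithm: 324^3 = 34012224 multiplications
Strassen's algorithm: 7^(log2(512)) = 7^9 = 40353607 multiplications
Difference: 34012224 - 40353607 = -6341383 (Strassen uses MORE here due to padding overhead — for small or just-over-power-of-2 n, padding can outweigh the per-level savings)

Standard: 34012224 multiplications (324^3). Strassen: 40353607 multiplications (7^9, after padding to 512x512). Strassen reduces 8 recursive multiplications to 7 at each level.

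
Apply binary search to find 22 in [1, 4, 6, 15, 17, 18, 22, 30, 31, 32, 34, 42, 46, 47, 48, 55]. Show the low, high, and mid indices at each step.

Binary search for 22 in [1, 4, 6, 15, 17, 18, 22, 30, 31, 32, 34, 42, 46, 47, 48, 55]:

lo=0, hi=15, mid=7, arr[mid]=30 -> 30 > 22, search left half
lo=0, hi=6, mid=3, arr[mid]=15 -> 15 < 22, search right half
lo=4, hi=6, mid=5, arr[mid]=18 -> 18 < 22, search right half
lo=6, hi=6, mid=6, arr[mid]=22 -> Found target at index 6!

Binary search finds 22 at index 6 after 4 comparisons. The search repeatedly halves the search space by comparing with the middle element.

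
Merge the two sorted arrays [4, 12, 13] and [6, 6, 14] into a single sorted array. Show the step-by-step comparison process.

Merging process:

Compare 4 vs 6: take 4 from left. Merged: [4]
Compare 12 vs 6: take 6 from right. Merged: [4, 6]
Compare 12 vs 6: take 6 from right. Merged: [4, 6, 6]
Compare 12 vs 14: take 12 from left. Merged: [4, 6, 6, 12]
Compare 13 vs 14: take 13 from left. Merged: [4, 6, 6, 12, 13]
Append remaining from right: [14]. Merged: [4, 6, 6, 12, 13, 14]

Final merged array: [4, 6, 6, 12, 13, 14]
Total comparisons: 5

The merged array is [4, 6, 6, 12, 13, 14], requiring 5 comparisons. The merge step runs in O(n) time where n is the total number of elements.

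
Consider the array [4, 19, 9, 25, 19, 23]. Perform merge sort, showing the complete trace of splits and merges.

Merge sort trace:

Split: [4, 19, 9, 25, 19, 23] -> [4, 19, 9] and [25, 19, 23]
  Split: [4, 19, 9] -> [4] and [19, 9]
    Split: [19, 9] -> [19] and [9]
    Merge: [19] + [9] -> [9, 19]
  Merge: [4] + [9, 19] -> [4, 9, 19]
  Split: [25, 19, 23] -> [25] and [19, 23]
    Split: [19, 23] -> [19] and [23]
    Merge: [19] + [23] -> [19, 23]
  Merge: [25] + [19, 23] -> [19, 23, 25]
Merge: [4, 9, 19] + [19, 23, 25] -> [4, 9, 19, 19, 23, 25]

Final sorted array: [4, 9, 19, 19, 23, 25]

The merge sort proceeds by recursively splitting the array and merging sorted halves.
After all merges, the sorted array is [4, 9, 19, 19, 23, 25].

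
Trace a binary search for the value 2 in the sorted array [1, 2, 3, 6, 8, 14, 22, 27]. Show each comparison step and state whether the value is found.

Binary search for 2 in [1, 2, 3, 6, 8, 14, 22, 27]:

lo=0, hi=7, mid=3, arr[mid]=6 -> 6 > 2, search left half
lo=0, hi=2, mid=1, arr[mid]=2 -> Found target at index 1!

Binary search finds 2 at index 1 after 2 comparisons. The search repeatedly halves the search space by comparing with the middle element.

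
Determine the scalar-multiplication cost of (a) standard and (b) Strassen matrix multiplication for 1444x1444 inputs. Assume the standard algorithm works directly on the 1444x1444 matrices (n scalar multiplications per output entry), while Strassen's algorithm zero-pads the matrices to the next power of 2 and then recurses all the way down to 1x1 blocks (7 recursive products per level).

Matrix multiplication for 1444x1444 matrices:

Strassen's algorithm requires power-of-2 dimensions. Pad 1444x1444 to 2048x2048 (next power of 2).

Standard algorithm: 1444^3 = 3010936384 multiplications
Strassen's algorithm: 7^(log2(2048)) = 7^11 = 1977326743 multiplications
Savings: 3010936384 - 1977326743 = 1033609641 multiplications

Standard: 3010936384 multiplications (1444^3). Strassen: 1977326743 multiplications (7^11, after padding to 2048x2048). Strassen reduces 8 recursive multiplications to 7 at each level.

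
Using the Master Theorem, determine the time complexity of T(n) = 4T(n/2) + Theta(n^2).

Master Theorem for T(n) = 4T(n/2) + O(n^2):

a = 4, b = 2, c = 2
log_b(a) = log_2(4) = 2.0000

Case 2: c = 2 = log_2(4) = 2.0000
T(n) = O(n^2 log n) = O(n^2 log n)

For T(n) = 4T(n/2) + O(n^2): log_2(4) = 2.0000. This is Case 2 of the Master Theorem (c = log_b(a), equal work at all levels), giving O(n^2 log n).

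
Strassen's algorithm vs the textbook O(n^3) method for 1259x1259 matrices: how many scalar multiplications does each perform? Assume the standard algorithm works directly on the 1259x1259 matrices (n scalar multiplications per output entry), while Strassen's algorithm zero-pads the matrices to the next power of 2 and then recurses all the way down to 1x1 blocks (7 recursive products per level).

Matrix multiplication for 1259x1259 matrices:

Strassen's algorithm requires power-of-2 dimensions. Pad 1259x1259 to 2048x2048 (next power of 2).

Standard algorithm: 1259^3 = 1995616979 multiplications
Strassen's algorithm: 7^(log2(2048)) = 7^11 = 1977326743 multiplications
Savings: 1995616979 - 1977326743 = 18290236 multiplications

Standard: 1995616979 multiplications (1259^3). Strassen: 1977326743 multiplications (7^11, after padding to 2048x2048). Strassen reduces 8 recursive multiplications to 7 at each level.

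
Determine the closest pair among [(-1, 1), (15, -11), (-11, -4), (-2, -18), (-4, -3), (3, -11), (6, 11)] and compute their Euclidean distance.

Computing all pairwise distances among 7 points:

d((-1, 1), (15, -11)) = 20.0
d((-1, 1), (-11, -4)) = 11.1803
d((-1, 1), (-2, -18)) = 19.0263
d((-1, 1), (-4, -3)) = 5.0 <-- minimum
d((-1, 1), (3, -11)) = 12.6491
d((-1, 1), (6, 11)) = 12.2066
d((15, -11), (-11, -4)) = 26.9258
d((15, -11), (-2, -18)) = 18.3848
d((15, -11), (-4, -3)) = 20.6155
d((15, -11), (3, -11)) = 12.0
d((15, -11), (6, 11)) = 23.7697
d((-11, -4), (-2, -18)) = 16.6433
d((-11, -4), (-4, -3)) = 7.0711
d((-11, -4), (3, -11)) = 15.6525
d((-11, -4), (6, 11)) = 22.6716
d((-2, -18), (-4, -3)) = 15.1327
d((-2, -18), (3, -11)) = 8.6023
d((-2, -18), (6, 11)) = 30.0832
d((-4, -3), (3, -11)) = 10.6301
d((-4, -3), (6, 11)) = 17.2047
d((3, -11), (6, 11)) = 22.2036

Closest pair: (-1, 1) and (-4, -3) with distance 5.0

The closest pair is (-1, 1) and (-4, -3) with Euclidean distance 5.0. For 7 points, brute-force pairwise comparison is shown above. For large n, the divide-and-conquer algorithm (sort by x, recurse on halves, check the dividing strip) achieves O(n log n).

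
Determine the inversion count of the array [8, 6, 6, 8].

Finding inversions in [8, 6, 6, 8]:

(0, 1): arr[0]=8 > arr[1]=6
(0, 2): arr[0]=8 > arr[2]=6

Total inversions: 2

The array has 2 inversion(s): (0,1), (0,2). Each pair (i,j) satisfies i < j and arr[i] > arr[j].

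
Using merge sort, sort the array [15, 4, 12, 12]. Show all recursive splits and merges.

Merge sort trace:

Split: [15, 4, 12, 12] -> [15, 4] and [12, 12]
  Split: [15, 4] -> [15] and [4]
  Merge: [15] + [4] -> [4, 15]
  Split: [12, 12] -> [12] and [12]
  Merge: [12] + [12] -> [12, 12]
Merge: [4, 15] + [12, 12] -> [4, 12, 12, 15]

Final sorted array: [4, 12, 12, 15]

The merge sort proceeds by recursively splitting the array and merging sorted halves.
After all merges, the sorted array is [4, 12, 12, 15].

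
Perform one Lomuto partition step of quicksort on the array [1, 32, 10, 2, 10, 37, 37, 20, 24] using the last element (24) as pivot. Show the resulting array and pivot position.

Lomuto partition with pivot = 24:

Initial array: [1, 32, 10, 2, 10, 37, 37, 20, 24]

arr[0]=1 <= 24: swap with position 0, array becomes [1, 32, 10, 2, 10, 37, 37, 20, 24]
arr[1]=32 > 24: no swap
arr[2]=10 <= 24: swap with position 1, array becomes [1, 10, 32, 2, 10, 37, 37, 20, 24]
arr[3]=2 <= 24: swap with position 2, array becomes [1, 10, 2, 32, 10, 37, 37, 20, 24]
arr[4]=10 <= 24: swap with position 3, array becomes [1, 10, 2, 10, 32, 37, 37, 20, 24]
arr[5]=37 > 24: no swap
arr[6]=37 > 24: no swap
arr[7]=20 <= 24: swap with position 4, array becomes [1, 10, 2, 10, 20, 37, 37, 32, 24]

Place pivot at position 5: [1, 10, 2, 10, 20, 24, 37, 32, 37]
Pivot position: 5

After partitioning with pivot 24, the array becomes [1, 10, 2, 10, 20, 24, 37, 32, 37]. The pivot is placed at index 5. All elements to the left of the pivot are <= 24, and all elements to the right are > 24.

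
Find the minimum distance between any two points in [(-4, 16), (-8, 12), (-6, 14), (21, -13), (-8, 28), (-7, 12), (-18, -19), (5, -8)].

Computing all pairwise distances among 8 points:

d((-4, 16), (-8, 12)) = 5.6569
d((-4, 16), (-6, 14)) = 2.8284
d((-4, 16), (21, -13)) = 38.2884
d((-4, 16), (-8, 28)) = 12.6491
d((-4, 16), (-7, 12)) = 5.0
d((-4, 16), (-18, -19)) = 37.6962
d((-4, 16), (5, -8)) = 25.632
d((-8, 12), (-6, 14)) = 2.8284
d((-8, 12), (21, -13)) = 38.2884
d((-8, 12), (-8, 28)) = 16.0
d((-8, 12), (-7, 12)) = 1.0 <-- minimum
d((-8, 12), (-18, -19)) = 32.573
d((-8, 12), (5, -8)) = 23.8537
d((-6, 14), (21, -13)) = 38.1838
d((-6, 14), (-8, 28)) = 14.1421
d((-6, 14), (-7, 12)) = 2.2361
d((-6, 14), (-18, -19)) = 35.1141
d((-6, 14), (5, -8)) = 24.5967
d((21, -13), (-8, 28)) = 50.2195
d((21, -13), (-7, 12)) = 37.5366
d((21, -13), (-18, -19)) = 39.4588
d((21, -13), (5, -8)) = 16.7631
d((-8, 28), (-7, 12)) = 16.0312
d((-8, 28), (-18, -19)) = 48.0521
d((-8, 28), (5, -8)) = 38.2753
d((-7, 12), (-18, -19)) = 32.8938
d((-7, 12), (5, -8)) = 23.3238
d((-18, -19), (5, -8)) = 25.4951

Closest pair: (-8, 12) and (-7, 12) with distance 1.0

The closest pair is (-8, 12) and (-7, 12) with Euclidean distance 1.0. For 8 points, brute-force pairwise comparison is shown above. For large n, the divide-and-conquer algorithm (sort by x, recurse on halves, check the dividing strip) achieves O(n log n).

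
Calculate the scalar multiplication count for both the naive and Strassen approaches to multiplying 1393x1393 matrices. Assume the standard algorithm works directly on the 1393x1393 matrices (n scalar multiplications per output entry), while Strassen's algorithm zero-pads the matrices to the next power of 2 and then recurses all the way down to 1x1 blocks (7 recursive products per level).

Matrix multiplication for 1393x1393 matrices:

Strassen's algorithm requires power-of-2 dimensions. Pad 1393x1393 to 2048x2048 (next power of 2).

Standard algorithm: 1393^3 = 2703045457 multiplications
Strassen's algorithm: 7^(log2(2048)) = 7^11 = 1977326743 multiplications
Savings: 2703045457 - 1977326743 = 725718714 multiplications

Standard: 2703045457 multiplications (1393^3). Strassen: 1977326743 multiplications (7^11, after padding to 2048x2048). Strassen reduces 8 recursive multiplications to 7 at each level.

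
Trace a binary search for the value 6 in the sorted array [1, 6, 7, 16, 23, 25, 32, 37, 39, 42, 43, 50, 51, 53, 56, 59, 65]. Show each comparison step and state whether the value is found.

Binary search for 6 in [1, 6, 7, 16, 23, 25, 32, 37, 39, 42, 43, 50, 51, 53, 56, 59, 65]:

lo=0, hi=16, mid=8, arr[mid]=39 -> 39 > 6, search left half
lo=0, hi=7, mid=3, arr[mid]=16 -> 16 > 6, search left half
lo=0, hi=2, mid=1, arr[mid]=6 -> Found target at index 1!

Binary search finds 6 at index 1 after 3 comparisons. The search repeatedly halves the search space by comparing with the middle element.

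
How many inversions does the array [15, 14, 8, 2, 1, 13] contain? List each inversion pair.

Finding inversions in [15, 14, 8, 2, 1, 13]:

(0, 1): arr[0]=15 > arr[1]=14
(0, 2): arr[0]=15 > arr[2]=8
(0, 3): arr[0]=15 > arr[3]=2
(0, 4): arr[0]=15 > arr[4]=1
(0, 5): arr[0]=15 > arr[5]=13
(1, 2): arr[1]=14 > arr[2]=8
(1, 3): arr[1]=14 > arr[3]=2
(1, 4): arr[1]=14 > arr[4]=1
(1, 5): arr[1]=14 > arr[5]=13
(2, 3): arr[2]=8 > arr[3]=2
(2, 4): arr[2]=8 > arr[4]=1
(3, 4): arr[3]=2 > arr[4]=1

Total inversions: 12

The array has 12 inversion(s): (0,1), (0,2), (0,3), (0,4), (0,5), (1,2), (1,3), (1,4), (1,5), (2,3), (2,4), (3,4). Each pair (i,j) satisfies i < j and arr[i] > arr[j].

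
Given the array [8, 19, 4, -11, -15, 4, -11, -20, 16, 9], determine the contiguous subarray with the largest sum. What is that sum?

Using Kadane's algorithm on [8, 19, 4, -11, -15, 4, -11, -20, 16, 9]:

Scanning through the array:
Position 1 (value 19): max_ending_here = 27, max_so_far = 27
Position 2 (value 4): max_ending_here = 31, max_so_far = 31
Position 3 (value -11): max_ending_here = 20, max_so_far = 31
Position 4 (value -15): max_ending_here = 5, max_so_far = 31
Position 5 (value 4): max_ending_here = 9, max_so_far = 31
Position 6 (value -11): max_ending_here = -2, max_so_far = 31
Position 7 (value -20): max_ending_here = -20, max_so_far = 31
Position 8 (value 16): max_ending_here = 16, max_so_far = 31
Position 9 (value 9): max_ending_here = 25, max_so_far = 31

Maximum subarray: [8, 19, 4]
Maximum sum: 31

The maximum subarray is [8, 19, 4] with sum 31. This subarray runs from index 0 to index 2.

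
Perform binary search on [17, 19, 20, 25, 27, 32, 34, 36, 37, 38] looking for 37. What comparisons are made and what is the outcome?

Binary search for 37 in [17, 19, 20, 25, 27, 32, 34, 36, 37, 38]:

lo=0, hi=9, mid=4, arr[mid]=27 -> 27 < 37, search right half
lo=5, hi=9, mid=7, arr[mid]=36 -> 36 < 37, search right half
lo=8, hi=9, mid=8, arr[mid]=37 -> Found target at index 8!

Binary search finds 37 at index 8 after 3 comparisons. The search repeatedly halves the search space by comparing with the middle element.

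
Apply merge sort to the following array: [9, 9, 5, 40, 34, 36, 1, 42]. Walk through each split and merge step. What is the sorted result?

Merge sort trace:

Split: [9, 9, 5, 40, 34, 36, 1, 42] -> [9, 9, 5, 40] and [34, 36, 1, 42]
  Split: [9, 9, 5, 40] -> [9, 9] and [5, 40]
    Split: [9, 9] -> [9] and [9]
    Merge: [9] + [9] -> [9, 9]
    Split: [5, 40] -> [5] and [40]
    Merge: [5] + [40] -> [5, 40]
  Merge: [9, 9] + [5, 40] -> [5, 9, 9, 40]
  Split: [34, 36, 1, 42] -> [34, 36] and [1, 42]
    Split: [34, 36] -> [34] and [36]
    Merge: [34] + [36] -> [34, 36]
    Split: [1, 42] -> [1] and [42]
    Merge: [1] + [42] -> [1, 42]
  Merge: [34, 36] + [1, 42] -> [1, 34, 36, 42]
Merge: [5, 9, 9, 40] + [1, 34, 36, 42] -> [1, 5, 9, 9, 34, 36, 40, 42]

Final sorted array: [1, 5, 9, 9, 34, 36, 40, 42]

The merge sort proceeds by recursively splitting the array and merging sorted halves.
After all merges, the sorted array is [1, 5, 9, 9, 34, 36, 40, 42].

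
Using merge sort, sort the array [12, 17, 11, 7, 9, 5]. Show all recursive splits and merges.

Merge sort trace:

Split: [12, 17, 11, 7, 9, 5] -> [12, 17, 11] and [7, 9, 5]
  Split: [12, 17, 11] -> [12] and [17, 11]
    Split: [17, 11] -> [17] and [11]
    Merge: [17] + [11] -> [11, 17]
  Merge: [12] + [11, 17] -> [11, 12, 17]
  Split: [7, 9, 5] -> [7] and [9, 5]
    Split: [9, 5] -> [9] and [5]
    Merge: [9] + [5] -> [5, 9]
  Merge: [7] + [5, 9] -> [5, 7, 9]
Merge: [11, 12, 17] + [5, 7, 9] -> [5, 7, 9, 11, 12, 17]

Final sorted array: [5, 7, 9, 11, 12, 17]

The merge sort proceeds by recursively splitting the array and merging sorted halves.
After all merges, the sorted array is [5, 7, 9, 11, 12, 17].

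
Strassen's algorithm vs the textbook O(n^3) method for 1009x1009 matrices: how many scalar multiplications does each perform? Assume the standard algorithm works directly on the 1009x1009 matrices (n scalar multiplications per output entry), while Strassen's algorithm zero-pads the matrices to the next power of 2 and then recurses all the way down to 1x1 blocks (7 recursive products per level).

Matrix multiplication for 1009x1009 matrices:

Strassen's algorithm requires power-of-2 dimensions. Pad 1009x1009 to 1024x1024 (next power of 2).

Standard algorithm: 1009^3 = 1027243729 multiplications
Strassen's algorithm: 7^(log2(1024)) = 7^10 = 282475249 multiplications
Savings: 1027243729 - 282475249 = 744768480 multiplications

Standard: 1027243729 multiplications (1009^3). Strassen: 282475249 multiplications (7^10, after padding to 1024x1024). Strassen reduces 8 recursive multiplications to 7 at each level.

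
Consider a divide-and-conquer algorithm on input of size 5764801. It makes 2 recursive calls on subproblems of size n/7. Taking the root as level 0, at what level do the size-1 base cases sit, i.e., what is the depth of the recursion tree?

For divide and conquer with division factor 7:

Problem sizes at each level:
Level 0: 5764801
Level 1: 823543
Level 2: 117649
Level 3: 16807
Level 4: 2401
Level 5: 343
Level 6: 49
Level 7: 7
Level 8: 1

The root is level 0 and the size-1 base case is level 8 (the tree spans levels 0 through 8, i.e. 9 levels counting the root), so the depth is the number of divisions: log_7(5764801) = 8

The recursion tree depth is log_7(5764801) = 8. At each level, the problem size is divided by 7, so it takes 8 divisions to reduce to a base case of size 1. The algorithm makes 2 recursive calls at each level.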